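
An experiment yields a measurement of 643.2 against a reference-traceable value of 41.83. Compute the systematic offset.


Systematic error = measured - true
= 643.2 - 41.83
= 601.3700

601.3700


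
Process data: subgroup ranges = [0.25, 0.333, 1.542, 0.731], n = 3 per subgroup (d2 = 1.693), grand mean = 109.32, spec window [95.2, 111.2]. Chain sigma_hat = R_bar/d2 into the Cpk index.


R_bar = (0.25 + 0.333 + 1.542 + 0.731) / 4 = 0.714
sigma = R_bar / d2 = 0.714 / 1.693 = 0.42173656
Cp = (USL - LSL)/(6*sigma) = (111.2 - 95.2)/(6*0.42173656) = 6.3231
Cpu = (111.2 - 109.32)/(3*0.42173656) = 1.4859
Cpl = (109.32 - 95.2)/(3*0.42173656) = 11.1602
Cpk = min(Cpu, Cpl) = 1.4859

1.4859


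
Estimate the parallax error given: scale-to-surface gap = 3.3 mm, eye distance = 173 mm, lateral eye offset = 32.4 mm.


error = h * offset / d
= 3.3 * 32.4 / 173
= 0.6180

0.6180


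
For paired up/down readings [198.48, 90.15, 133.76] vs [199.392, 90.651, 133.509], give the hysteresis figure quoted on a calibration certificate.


|198.48 - 199.392| = 0.9120
|90.15 - 90.651| = 0.5010
|133.76 - 133.509| = 0.2510
hysteresis = max(diffs) = 0.9120

0.9120


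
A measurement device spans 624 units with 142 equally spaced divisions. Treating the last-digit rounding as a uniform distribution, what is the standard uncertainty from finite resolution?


resolution = range / divisions
resolution = 624 / 142 = 4.3943662
u_res = resolution / (2*sqrt(3))
u_res = 4.3943662 / 3.4641016
u_res = 1.2685

1.2685


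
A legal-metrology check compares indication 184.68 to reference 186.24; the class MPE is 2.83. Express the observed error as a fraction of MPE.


e = indication - reference = 184.68 - 186.24 = -1.5600
|e| = 1.5600
ratio = |e| / MPE = 1.5600 / 2.83
ratio = 0.5512

0.5512


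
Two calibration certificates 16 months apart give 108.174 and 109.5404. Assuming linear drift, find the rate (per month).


rate = (v2 - v1) / months
= (109.5404 - 108.174) / 16
= 1.3664 / 16
= 0.0854

0.0854


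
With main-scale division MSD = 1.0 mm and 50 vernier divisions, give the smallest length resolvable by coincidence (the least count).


LC = MSD / n_div
= 1.0 / 50
= 0.0200

0.0200


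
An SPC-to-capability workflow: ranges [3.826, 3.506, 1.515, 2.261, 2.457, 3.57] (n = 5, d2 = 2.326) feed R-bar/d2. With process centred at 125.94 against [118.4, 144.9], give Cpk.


R_bar = (3.826 + 3.506 + 1.515 + 2.261 + 2.457 + 3.57) / 6 = 2.8558333
sigma = R_bar / d2 = 2.8558333 / 2.326 = 1.2277873
Cp = (USL - LSL)/(6*sigma) = (144.9 - 118.4)/(6*1.2277873) = 3.5973
Cpu = (144.9 - 125.94)/(3*1.2277873) = 5.1475
Cpl = (125.94 - 118.4)/(3*1.2277873) = 2.0470
Cpk = min(Cpu, Cpl) = 2.0470

2.0470


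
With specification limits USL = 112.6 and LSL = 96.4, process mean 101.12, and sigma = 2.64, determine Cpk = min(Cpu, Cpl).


Cpu = (USL - mean) / (3*sigma) = (112.6 - 101.12) / (3*2.64) = 1.4495
Cpl = (mean - LSL) / (3*sigma) = (101.12 - 96.4) / (3*2.64) = 0.5960
Cpk = min(Cpu, Cpl) = 0.5960

0.5960


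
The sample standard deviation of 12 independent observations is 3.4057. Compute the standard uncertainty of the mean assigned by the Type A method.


u_A = s / sqrt(n)
u_A = 3.4057 / sqrt(12)
u_A = 3.4057 / 3.4641016
u_A = 0.9831

0.9831


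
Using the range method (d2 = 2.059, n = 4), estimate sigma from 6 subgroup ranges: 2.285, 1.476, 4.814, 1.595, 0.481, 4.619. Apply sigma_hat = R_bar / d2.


R_bar = (2.285 + 1.476 + 4.814 + 1.595 + 0.481 + 4.619) / 6
R_bar = 15.27 / 6 = 2.545
sigma_hat = R_bar / d2 = 2.545 / 2.059 = 1.2360

1.2360


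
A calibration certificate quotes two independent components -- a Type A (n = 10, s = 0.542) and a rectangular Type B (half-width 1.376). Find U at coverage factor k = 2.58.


u_A = s / sqrt(n) = 0.542 / sqrt(10) = 0.17139545
u_B = half_width / sqrt(3) = 1.376 / sqrt(3) = 0.79443397
uc = sqrt(u_A^2 + u_B^2) = sqrt(0.17139545^2 + 0.79443397^2) = 0.81271258
U = k * uc = 2.58 * 0.81271258
U = 2.0968

2.0968


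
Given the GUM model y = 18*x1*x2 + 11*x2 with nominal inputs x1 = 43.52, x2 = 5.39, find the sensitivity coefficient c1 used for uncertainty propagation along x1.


y = 18*x1*x2 + 11*x2
dy/dx1 = 18*x2
Evaluate at x2 = 5.39: c1 = 18 * 5.39
c1 = 97.0200

97.0200


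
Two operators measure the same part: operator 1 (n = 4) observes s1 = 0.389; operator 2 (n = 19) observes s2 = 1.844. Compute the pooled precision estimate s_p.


s_p = sqrt(((n1-1)*s1^2 + (n2-1)*s2^2) / (n1+n2-2))
numerator = (4-1)*0.389^2 + (19-1)*1.844^2 = 0.453963 + 61.206048 = 61.660011
denominator = 4 + 19 - 2 = 21
s_p^2 = 61.660011 / 21 = 2.936191
s_p = sqrt(2.936191) = 1.7135

1.7135


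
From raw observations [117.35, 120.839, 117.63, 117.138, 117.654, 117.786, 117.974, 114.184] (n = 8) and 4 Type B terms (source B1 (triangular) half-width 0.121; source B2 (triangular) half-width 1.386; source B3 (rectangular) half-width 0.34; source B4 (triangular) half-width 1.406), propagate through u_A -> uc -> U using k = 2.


mean = (117.35 + 120.839 + 117.63 + 117.138 + 117.654 + 117.786 + 117.974 + 114.184) / 8 = 117.569375
s = sqrt(sum((x - mean)^2)/(n-1)) = 1.7970971
u_A = s / sqrt(n) = 1.7970971 / sqrt(8) = 0.63536977
u_B1 = 0.121 / sqrt(6) = 0.049398043
u_B2 = 1.386 / sqrt(6) = 0.56583213
u_B3 = 0.34 / sqrt(3) = 0.19629909
u_B4 = 1.406 / sqrt(6) = 0.5739971
uc = sqrt(0.63536977^2 + 0.049398043^2 + 0.56583213^2 + 0.19629909^2 + 0.5739971^2) = 1.0460913
U = k * uc = 2 * 1.0460913
U = 2.0922

2.0922


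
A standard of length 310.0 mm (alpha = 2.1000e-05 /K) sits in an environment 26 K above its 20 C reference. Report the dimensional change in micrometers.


dL = L * alpha * dT
= 310.0 * 2.1000e-05 * 26
= 0.1692600 mm
dL_um = 0.1692600 * 1000 = 169.2600 um

169.2600


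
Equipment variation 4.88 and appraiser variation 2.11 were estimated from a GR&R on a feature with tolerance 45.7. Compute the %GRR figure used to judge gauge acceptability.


GRR = sqrt(EV^2 + AV^2) = sqrt(4.88^2 + 2.11^2) = 5.3166249
%GRR = GRR / tol * 100 = 5.3166249 / 45.7 * 100
%GRR = 11.6338

11.6338


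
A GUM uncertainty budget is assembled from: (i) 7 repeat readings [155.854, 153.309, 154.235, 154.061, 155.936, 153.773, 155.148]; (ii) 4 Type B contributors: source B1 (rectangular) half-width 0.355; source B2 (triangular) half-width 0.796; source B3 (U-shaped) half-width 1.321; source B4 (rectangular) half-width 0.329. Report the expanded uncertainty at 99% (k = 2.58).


mean = (155.854 + 153.309 + 154.235 + 154.061 + 155.936 + 153.773 + 155.148) / 7 = 154.6165714
s = sqrt(sum((x - mean)^2)/(n-1)) = 1.0352254
u_A = s / sqrt(n) = 1.0352254 / sqrt(7) = 0.39127842
u_B1 = 0.355 / sqrt(3) = 0.20495935
u_B2 = 0.796 / sqrt(6) = 0.32496564
u_B3 = 1.321 / sqrt(2) = 0.93408806
u_B4 = 0.329 / sqrt(3) = 0.18994824
uc = sqrt(0.39127842^2 + 0.20495935^2 + 0.32496564^2 + 0.93408806^2 + 0.18994824^2) = 1.0996866
U = k * uc = 2.58 * 1.0996866
U = 2.8372

2.8372


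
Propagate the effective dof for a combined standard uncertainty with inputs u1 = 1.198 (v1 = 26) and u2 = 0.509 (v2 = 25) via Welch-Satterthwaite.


uc = sqrt(u1^2 + u2^2) = sqrt(1.198^2 + 0.509^2) = 1.301647
v_eff = uc^4 / (u1^4/v1 + u2^4/v2)
= 1.301647^4 / (1.198^4/26 + 0.509^4/25)
= 2.8706014 / 0.0819084
v_eff = 35.0465

35.0465


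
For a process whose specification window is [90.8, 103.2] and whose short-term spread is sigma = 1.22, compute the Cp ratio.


Cp = (USL - LSL) / (6 * sigma)
= (103.2 - 90.8) / (6 * 1.22)
= 12.4000 / 7.3200
= 1.6940

1.6940


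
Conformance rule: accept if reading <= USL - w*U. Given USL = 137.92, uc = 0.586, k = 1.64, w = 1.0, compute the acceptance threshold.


U = k * uc = 1.64 * 0.586 = 0.96104
guard band g = w * U = 1.0 * 0.96104 = 0.96104
AL = USL - g = 137.92 - 0.96104
AL = 136.9590

136.9590


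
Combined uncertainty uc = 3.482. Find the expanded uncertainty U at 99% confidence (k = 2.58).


U = k * uc
U = 2.58 * 3.482
U = 8.9836

8.9836


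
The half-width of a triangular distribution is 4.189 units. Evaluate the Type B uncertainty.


u_B = half_width / sqrt(6)
u_B = 4.189 / 2.4494897
u_B = 1.7102

1.7102


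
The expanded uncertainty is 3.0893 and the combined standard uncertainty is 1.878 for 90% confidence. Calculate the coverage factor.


k = U / uc
k = 3.0893 / 1.878
k = 1.645

1.645


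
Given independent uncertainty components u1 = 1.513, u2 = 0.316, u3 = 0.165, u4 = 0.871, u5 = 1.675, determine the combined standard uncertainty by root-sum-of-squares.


uc = sqrt(1.513^2 + 0.316^2 + 0.165^2 + 0.871^2 + 1.675^2)
uc = sqrt(5.980516)
uc = 2.4455

2.4455


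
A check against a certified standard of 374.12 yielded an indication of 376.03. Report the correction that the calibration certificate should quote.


Correction = standard - reading
= 374.12 - 376.03
= -1.9100

-1.9100


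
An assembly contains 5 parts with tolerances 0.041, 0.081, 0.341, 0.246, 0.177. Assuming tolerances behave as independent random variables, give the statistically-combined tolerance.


RSS = sqrt(0.041^2 + 0.081^2 + 0.341^2 + 0.246^2 + 0.177^2)
= sqrt(0.216368)
= 0.4652

0.4652


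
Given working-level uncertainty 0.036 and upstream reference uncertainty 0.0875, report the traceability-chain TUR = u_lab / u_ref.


TUR = u_lab / u_ref
= 0.036 / 0.0875
= 0.4114

0.4114


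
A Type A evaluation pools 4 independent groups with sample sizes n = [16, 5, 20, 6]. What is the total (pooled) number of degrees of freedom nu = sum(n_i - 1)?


nu = sum_i (n_i - 1)
nu = ((16 - 1) + (5 - 1) + (20 - 1) + (6 - 1))
nu = 15 + 4 + 19 + 5
nu = 43

43


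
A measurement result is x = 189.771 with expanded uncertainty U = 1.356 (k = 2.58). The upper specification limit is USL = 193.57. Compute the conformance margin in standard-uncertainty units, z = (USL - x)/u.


u = U / k = 1.356 / 2.58 = 0.5255814
margin = |USL - x| = |193.57 - 189.771| = 3.799
z = margin / u = 3.799 / 0.5255814
z = 7.2282

7.2282


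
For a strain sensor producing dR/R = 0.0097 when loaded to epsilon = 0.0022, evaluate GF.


GF = (dR/R) / epsilon
= 0.0097 / 0.0022
= 4.4091

4.4091


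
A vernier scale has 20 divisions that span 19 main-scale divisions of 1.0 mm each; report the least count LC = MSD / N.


LC = MSD / n_div
= 1.0 / 20
= 0.0500

0.0500


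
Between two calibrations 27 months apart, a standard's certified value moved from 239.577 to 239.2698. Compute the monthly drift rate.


rate = (v2 - v1) / months
= (239.2698 - 239.577) / 27
= -0.3072 / 27
= -0.0114

-0.0114


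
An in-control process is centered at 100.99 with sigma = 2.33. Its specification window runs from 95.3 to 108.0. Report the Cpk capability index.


Cpu = (USL - mean) / (3*sigma) = (108.0 - 100.99) / (3*2.33) = 1.0029
Cpl = (mean - LSL) / (3*sigma) = (100.99 - 95.3) / (3*2.33) = 0.8140
Cpk = min(Cpu, Cpl) = 0.8140

0.8140


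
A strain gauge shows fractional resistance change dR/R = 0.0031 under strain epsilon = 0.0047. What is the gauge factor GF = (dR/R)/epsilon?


GF = (dR/R) / epsilon
= 0.0031 / 0.0047
= 0.6596

0.6596


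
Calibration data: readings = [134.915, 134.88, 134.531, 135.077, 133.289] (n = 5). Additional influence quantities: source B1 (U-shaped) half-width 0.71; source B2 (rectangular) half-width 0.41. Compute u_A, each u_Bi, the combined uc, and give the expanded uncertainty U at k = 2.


mean = (134.915 + 134.88 + 134.531 + 135.077 + 133.289) / 5 = 134.5384
s = sqrt(sum((x - mean)^2)/(n-1)) = 0.72623398
u_A = s / sqrt(n) = 0.72623398 / sqrt(5) = 0.32478171
u_B1 = 0.71 / sqrt(2) = 0.50204581
u_B2 = 0.41 / sqrt(3) = 0.23671361
uc = sqrt(0.32478171^2 + 0.50204581^2 + 0.23671361^2) = 0.64309135
U = k * uc = 2 * 0.64309135
U = 1.2862

1.2862


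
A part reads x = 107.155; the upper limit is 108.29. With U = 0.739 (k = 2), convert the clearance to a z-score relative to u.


u = U / k = 0.739 / 2 = 0.3695
margin = |USL - x| = |108.29 - 107.155| = 1.135
z = margin / u = 1.135 / 0.3695
z = 3.0717

3.0717


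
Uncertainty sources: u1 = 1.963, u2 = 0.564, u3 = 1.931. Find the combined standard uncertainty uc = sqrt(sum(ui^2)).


uc = sqrt(1.963^2 + 0.564^2 + 1.931^2)
uc = sqrt(7.900226)
uc = 2.8107

2.8107


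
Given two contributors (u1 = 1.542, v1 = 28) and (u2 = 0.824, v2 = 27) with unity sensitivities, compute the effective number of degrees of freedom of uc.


uc = sqrt(u1^2 + u2^2) = sqrt(1.542^2 + 0.824^2) = 1.7483535
v_eff = uc^4 / (u1^4/v1 + u2^4/v2)
= 1.7483535^4 / (1.542^4/28 + 0.824^4/27)
= 9.3436592 / 0.21899444
v_eff = 42.6662

42.6662


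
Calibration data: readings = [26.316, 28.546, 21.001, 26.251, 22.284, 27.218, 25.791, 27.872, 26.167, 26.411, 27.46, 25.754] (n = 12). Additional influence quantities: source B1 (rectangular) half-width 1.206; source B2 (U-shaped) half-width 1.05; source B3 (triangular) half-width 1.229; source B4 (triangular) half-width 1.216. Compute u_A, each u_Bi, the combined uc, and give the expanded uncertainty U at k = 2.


mean = (26.316 + 28.546 + 21.001 + 26.251 + 22.284 + 27.218 + 25.791 + 27.872 + 26.167 + 26.411 + 27.46 + 25.754) / 12 = 25.92258333
s = sqrt(sum((x - mean)^2)/(n-1)) = 2.1907289
u_A = s / sqrt(n) = 2.1907289 / sqrt(12) = 0.63240896
u_B1 = 1.206 / sqrt(3) = 0.69628442
u_B2 = 1.05 / sqrt(2) = 0.74246212
u_B3 = 1.229 / sqrt(6) = 0.50173715
u_B4 = 1.216 / sqrt(6) = 0.49642992
uc = sqrt(0.63240896^2 + 0.69628442^2 + 0.74246212^2 + 0.50173715^2 + 0.49642992^2) = 1.3907501
U = k * uc = 2 * 1.3907501
U = 2.7815

2.7815


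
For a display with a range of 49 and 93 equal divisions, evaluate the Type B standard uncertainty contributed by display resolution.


resolution = range / divisions
resolution = 49 / 93 = 0.52688172
u_res = resolution / (2*sqrt(3))
u_res = 0.52688172 / 3.4641016
u_res = 0.1521

0.1521


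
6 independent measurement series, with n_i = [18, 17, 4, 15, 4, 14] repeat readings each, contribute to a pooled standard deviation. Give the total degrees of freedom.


nu = sum_i (n_i - 1)
nu = ((18 - 1) + (17 - 1) + (4 - 1) + (15 - 1) + (4 - 1) + (14 - 1))
nu = 17 + 16 + 3 + 14 + 3 + 13
nu = 66

66


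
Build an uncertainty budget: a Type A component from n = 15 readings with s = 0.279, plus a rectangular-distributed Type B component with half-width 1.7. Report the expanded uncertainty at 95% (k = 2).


u_A = s / sqrt(n) = 0.279 / sqrt(15) = 0.07203749
u_B = half_width / sqrt(3) = 1.7 / sqrt(3) = 0.98149546
uc = sqrt(u_A^2 + u_B^2) = sqrt(0.07203749^2 + 0.98149546^2) = 0.98413553
U = k * uc = 2 * 0.98413553
U = 1.9683

1.9683


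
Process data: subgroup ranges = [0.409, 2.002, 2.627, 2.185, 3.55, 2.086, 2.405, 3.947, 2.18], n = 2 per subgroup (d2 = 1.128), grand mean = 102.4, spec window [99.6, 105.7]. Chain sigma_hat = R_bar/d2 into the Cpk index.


R_bar = (0.409 + 2.002 + 2.627 + 2.185 + 3.55 + 2.086 + 2.405 + 3.947 + 2.18) / 9 = 2.3767778
sigma = R_bar / d2 = 2.3767778 / 1.128 = 2.1070725
Cp = (USL - LSL)/(6*sigma) = (105.7 - 99.6)/(6*2.1070725) = 0.4825
Cpu = (105.7 - 102.4)/(3*2.1070725) = 0.5221
Cpl = (102.4 - 99.6)/(3*2.1070725) = 0.4430
Cpk = min(Cpu, Cpl) = 0.4430

0.4430


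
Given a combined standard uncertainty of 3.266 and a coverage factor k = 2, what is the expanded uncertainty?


U = k * uc
U = 2 * 3.266
U = 6.5320

6.5320


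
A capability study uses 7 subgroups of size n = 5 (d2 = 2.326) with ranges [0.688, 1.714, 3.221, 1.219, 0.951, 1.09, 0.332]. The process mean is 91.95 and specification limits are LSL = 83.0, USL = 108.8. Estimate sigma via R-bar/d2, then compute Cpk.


R_bar = (0.688 + 1.714 + 3.221 + 1.219 + 0.951 + 1.09 + 0.332) / 7 = 1.3164286
sigma = R_bar / d2 = 1.3164286 / 2.326 = 0.56596242
Cp = (USL - LSL)/(6*sigma) = (108.8 - 83.0)/(6*0.56596242) = 7.5977
Cpu = (108.8 - 91.95)/(3*0.56596242) = 9.9241
Cpl = (91.95 - 83.0)/(3*0.56596242) = 5.2713
Cpk = min(Cpu, Cpl) = 5.2713

5.2713


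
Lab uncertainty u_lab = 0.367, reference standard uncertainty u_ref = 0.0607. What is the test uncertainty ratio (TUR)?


TUR = u_lab / u_ref
= 0.367 / 0.0607
= 6.0461

6.0461


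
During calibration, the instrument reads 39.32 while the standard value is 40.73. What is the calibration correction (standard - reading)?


Correction = standard - reading
= 40.73 - 39.32
= 1.4100

1.4100


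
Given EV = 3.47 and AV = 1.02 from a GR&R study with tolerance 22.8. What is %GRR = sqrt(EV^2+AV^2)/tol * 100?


GRR = sqrt(EV^2 + AV^2) = sqrt(3.47^2 + 1.02^2) = 3.616808
%GRR = GRR / tol * 100 = 3.616808 / 22.8 * 100
%GRR = 15.8632

15.8632


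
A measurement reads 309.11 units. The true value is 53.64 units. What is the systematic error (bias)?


Systematic error = measured - true
= 309.11 - 53.64
= 255.4700

255.4700


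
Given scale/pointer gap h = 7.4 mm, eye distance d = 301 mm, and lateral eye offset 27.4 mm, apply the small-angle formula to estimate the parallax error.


error = h * offset / d
= 7.4 * 27.4 / 301
= 0.6736

0.6736


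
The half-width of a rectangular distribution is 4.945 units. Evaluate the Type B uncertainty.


u_B = half_width / sqrt(3)
u_B = 4.945 / 1.7320508
u_B = 2.8550

2.8550


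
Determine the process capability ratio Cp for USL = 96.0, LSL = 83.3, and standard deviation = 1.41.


Cp = (USL - LSL) / (6 * sigma)
= (96.0 - 83.3) / (6 * 1.41)
= 12.7000 / 8.4600
= 1.5012

1.5012


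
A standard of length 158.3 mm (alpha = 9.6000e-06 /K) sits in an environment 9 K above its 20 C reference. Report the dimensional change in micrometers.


dL = L * alpha * dT
= 158.3 * 9.6000e-06 * 9
= 0.0136771 mm
dL_um = 0.0136771 * 1000 = 13.6771 um

13.6771


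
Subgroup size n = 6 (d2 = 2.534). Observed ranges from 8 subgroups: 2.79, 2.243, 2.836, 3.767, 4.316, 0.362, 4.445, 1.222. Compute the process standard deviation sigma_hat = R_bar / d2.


R_bar = (2.79 + 2.243 + 2.836 + 3.767 + 4.316 + 0.362 + 4.445 + 1.222) / 8
R_bar = 21.981 / 8 = 2.747625
sigma_hat = R_bar / d2 = 2.747625 / 2.534 = 1.0843

1.0843


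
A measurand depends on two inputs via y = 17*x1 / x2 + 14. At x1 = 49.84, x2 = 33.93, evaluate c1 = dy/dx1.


y = 17*x1 / x2 + 14
dy/dx1 = 17/x2
Evaluate at x2 = 33.93: c1 = 17 / 33.93
c1 = 0.5010

0.5010


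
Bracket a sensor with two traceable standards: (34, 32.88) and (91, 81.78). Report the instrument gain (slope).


slope = (y2 - y1) / (x2 - x1)
= (81.78 - 32.88) / (91 - 34)
= 48.9000 / 57
= 0.8579

0.8579


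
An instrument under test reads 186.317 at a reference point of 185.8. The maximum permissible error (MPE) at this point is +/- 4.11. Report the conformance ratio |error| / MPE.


e = indication - reference = 186.317 - 185.8 = 0.5170
|e| = 0.5170
ratio = |e| / MPE = 0.5170 / 4.11
ratio = 0.1258

0.1258


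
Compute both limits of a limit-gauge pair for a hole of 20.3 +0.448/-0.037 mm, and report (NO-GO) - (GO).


GO = nominal - lower_tol (smallest hole = maximum material condition)
GO = 20.3 - 0.037 = 20.263
NO-GO = nominal + upper_tol (largest hole = least material condition)
NO-GO = 20.3 + 0.448 = 20.748
spread = NO-GO - GO = 20.748 - 20.263 = 0.4850

0.4850


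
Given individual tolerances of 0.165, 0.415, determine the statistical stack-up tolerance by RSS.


RSS = sqrt(0.165^2 + 0.415^2)
= sqrt(0.19945)
= 0.4466

0.4466


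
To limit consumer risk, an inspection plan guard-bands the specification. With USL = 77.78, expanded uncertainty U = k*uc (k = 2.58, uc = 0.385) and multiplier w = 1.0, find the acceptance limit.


U = k * uc = 2.58 * 0.385 = 0.9933
guard band g = w * U = 1.0 * 0.9933 = 0.9933
AL = USL - g = 77.78 - 0.9933
AL = 76.7867

76.7867


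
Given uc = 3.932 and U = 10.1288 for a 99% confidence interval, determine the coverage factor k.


k = U / uc
k = 10.1288 / 3.932
k = 2.576

2.576


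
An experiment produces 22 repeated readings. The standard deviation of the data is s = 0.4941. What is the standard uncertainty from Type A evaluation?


u_A = s / sqrt(n)
u_A = 0.4941 / sqrt(22)
u_A = 0.4941 / 4.6904158
u_A = 0.1053

0.1053


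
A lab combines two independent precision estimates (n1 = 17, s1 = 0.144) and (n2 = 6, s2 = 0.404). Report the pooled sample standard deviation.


s_p = sqrt(((n1-1)*s1^2 + (n2-1)*s2^2) / (n1+n2-2))
numerator = (17-1)*0.144^2 + (6-1)*0.404^2 = 0.331776 + 0.81608 = 1.147856
denominator = 17 + 6 - 2 = 21
s_p^2 = 1.147856 / 21 = 0.05465981
s_p = sqrt(0.05465981) = 0.2338

0.2338


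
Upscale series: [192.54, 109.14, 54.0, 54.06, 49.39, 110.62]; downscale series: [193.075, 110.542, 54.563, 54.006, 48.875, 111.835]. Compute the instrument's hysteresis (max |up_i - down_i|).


|192.54 - 193.075| = 0.5350
|109.14 - 110.542| = 1.4020
|54.0 - 54.563| = 0.5630
|54.06 - 54.006| = 0.0540
|49.39 - 48.875| = 0.5150
|110.62 - 111.835| = 1.2150
hysteresis = max(diffs) = 1.4020

1.4020


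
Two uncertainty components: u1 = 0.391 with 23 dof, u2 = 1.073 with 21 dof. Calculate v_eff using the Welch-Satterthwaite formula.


uc = sqrt(u1^2 + u2^2) = sqrt(0.391^2 + 1.073^2) = 1.1420201
v_eff = uc^4 / (u1^4/v1 + u2^4/v2)
= 1.1420201^4 / (0.391^4/23 + 1.073^4/21)
= 1.7009635 / 0.064138032
v_eff = 26.5204

26.5204


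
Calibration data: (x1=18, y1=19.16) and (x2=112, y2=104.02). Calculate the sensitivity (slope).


slope = (y2 - y1) / (x2 - x1)
= (104.02 - 19.16) / (112 - 18)
= 84.8600 / 94
= 0.9028

0.9028


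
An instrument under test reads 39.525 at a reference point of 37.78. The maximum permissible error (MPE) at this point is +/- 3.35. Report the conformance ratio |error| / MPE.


e = indication - reference = 39.525 - 37.78 = 1.7450
|e| = 1.7450
ratio = |e| / MPE = 1.7450 / 3.35
ratio = 0.5209

0.5209


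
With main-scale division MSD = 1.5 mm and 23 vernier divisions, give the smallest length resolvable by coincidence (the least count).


LC = MSD / n_div
= 1.5 / 23
= 0.0652

0.0652


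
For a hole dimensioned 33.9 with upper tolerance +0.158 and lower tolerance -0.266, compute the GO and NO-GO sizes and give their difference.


GO = nominal - lower_tol (smallest hole = maximum material condition)
GO = 33.9 - 0.266 = 33.634
NO-GO = nominal + upper_tol (largest hole = least material condition)
NO-GO = 33.9 + 0.158 = 34.058
spread = NO-GO - GO = 34.058 - 33.634 = 0.4240

0.4240


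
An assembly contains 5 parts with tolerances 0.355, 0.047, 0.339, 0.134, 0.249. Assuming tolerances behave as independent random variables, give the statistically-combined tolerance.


RSS = sqrt(0.355^2 + 0.047^2 + 0.339^2 + 0.134^2 + 0.249^2)
= sqrt(0.323112)
= 0.5684

0.5684


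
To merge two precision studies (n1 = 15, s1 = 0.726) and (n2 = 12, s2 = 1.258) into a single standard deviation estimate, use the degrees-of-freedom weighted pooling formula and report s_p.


s_p = sqrt(((n1-1)*s1^2 + (n2-1)*s2^2) / (n1+n2-2))
numerator = (15-1)*0.726^2 + (12-1)*1.258^2 = 7.379064 + 17.408204 = 24.787268
denominator = 15 + 12 - 2 = 25
s_p^2 = 24.787268 / 25 = 0.99149072
s_p = sqrt(0.99149072) = 0.9957

0.9957


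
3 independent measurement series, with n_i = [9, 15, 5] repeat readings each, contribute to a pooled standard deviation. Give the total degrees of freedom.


nu = sum_i (n_i - 1)
nu = ((9 - 1) + (15 - 1) + (5 - 1))
nu = 8 + 14 + 4
nu = 26

26


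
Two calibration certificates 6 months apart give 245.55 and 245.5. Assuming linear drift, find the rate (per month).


rate = (v2 - v1) / months
= (245.5 - 245.55) / 6
= -0.0500 / 6
= -0.0083

-0.0083


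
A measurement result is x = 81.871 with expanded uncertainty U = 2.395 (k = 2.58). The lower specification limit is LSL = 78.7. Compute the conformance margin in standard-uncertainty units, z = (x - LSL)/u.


u = U / k = 2.395 / 2.58 = 0.92829457
margin = |LSL - x| = |78.7 - 81.871| = 3.171
z = margin / u = 3.171 / 0.92829457
z = 3.4159

3.4159


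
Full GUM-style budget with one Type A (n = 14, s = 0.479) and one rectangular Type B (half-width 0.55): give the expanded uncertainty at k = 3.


u_A = s / sqrt(n) = 0.479 / sqrt(14) = 0.12801813
u_B = half_width / sqrt(3) = 0.55 / sqrt(3) = 0.31754265
uc = sqrt(u_A^2 + u_B^2) = sqrt(0.12801813^2 + 0.31754265^2) = 0.34237695
U = k * uc = 3 * 0.34237695
U = 1.0271

1.0271


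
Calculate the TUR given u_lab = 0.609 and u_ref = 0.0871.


TUR = u_lab / u_ref
= 0.609 / 0.0871
= 6.9920

6.9920


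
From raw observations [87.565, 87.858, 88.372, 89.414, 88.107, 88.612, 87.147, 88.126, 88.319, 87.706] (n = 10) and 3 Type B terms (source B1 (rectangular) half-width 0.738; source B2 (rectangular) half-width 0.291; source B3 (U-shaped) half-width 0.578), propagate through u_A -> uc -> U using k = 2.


mean = (87.565 + 87.858 + 88.372 + 89.414 + 88.107 + 88.612 + 87.147 + 88.126 + 88.319 + 87.706) / 10 = 88.1226
s = sqrt(sum((x - mean)^2)/(n-1)) = 0.62490323
u_A = s / sqrt(n) = 0.62490323 / sqrt(10) = 0.19761175
u_B1 = 0.738 / sqrt(3) = 0.4260845
u_B2 = 0.291 / sqrt(3) = 0.16800893
u_B3 = 0.578 / sqrt(2) = 0.40870772
uc = sqrt(0.19761175^2 + 0.4260845^2 + 0.16800893^2 + 0.40870772^2) = 0.64487782
U = k * uc = 2 * 0.64487782
U = 1.2898

1.2898


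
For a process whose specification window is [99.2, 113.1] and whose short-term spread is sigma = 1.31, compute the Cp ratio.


Cp = (USL - LSL) / (6 * sigma)
= (113.1 - 99.2) / (6 * 1.31)
= 13.9000 / 7.8600
= 1.7684

1.7684


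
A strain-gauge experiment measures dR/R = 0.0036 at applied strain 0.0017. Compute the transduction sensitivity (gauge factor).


GF = (dR/R) / epsilon
= 0.0036 / 0.0017
= 2.1176

2.1176


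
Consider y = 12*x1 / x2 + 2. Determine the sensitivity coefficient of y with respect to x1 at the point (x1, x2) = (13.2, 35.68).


y = 12*x1 / x2 + 2
dy/dx1 = 12/x2
Evaluate at x2 = 35.68: c1 = 12 / 35.68
c1 = 0.3363

0.3363


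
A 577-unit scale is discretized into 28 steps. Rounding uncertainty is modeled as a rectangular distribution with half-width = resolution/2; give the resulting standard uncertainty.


resolution = range / divisions
resolution = 577 / 28 = 20.607143
u_res = resolution / (2*sqrt(3))
u_res = 20.607143 / 3.4641016
u_res = 5.9488

5.9488


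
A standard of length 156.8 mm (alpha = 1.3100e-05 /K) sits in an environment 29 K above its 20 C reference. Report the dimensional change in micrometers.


dL = L * alpha * dT
= 156.8 * 1.3100e-05 * 29
= 0.0595683 mm
dL_um = 0.0595683 * 1000 = 59.5683 um

59.5683


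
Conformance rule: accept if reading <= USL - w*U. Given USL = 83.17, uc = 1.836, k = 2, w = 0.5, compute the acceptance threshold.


U = k * uc = 2 * 1.836 = 3.672
guard band g = w * U = 0.5 * 3.672 = 1.836
AL = USL - g = 83.17 - 1.836
AL = 81.3340

81.3340


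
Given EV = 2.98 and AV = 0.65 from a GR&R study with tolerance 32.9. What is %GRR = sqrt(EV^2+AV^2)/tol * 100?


GRR = sqrt(EV^2 + AV^2) = sqrt(2.98^2 + 0.65^2) = 3.0500656
%GRR = GRR / tol * 100 = 3.0500656 / 32.9 * 100
%GRR = 9.2707

9.2707


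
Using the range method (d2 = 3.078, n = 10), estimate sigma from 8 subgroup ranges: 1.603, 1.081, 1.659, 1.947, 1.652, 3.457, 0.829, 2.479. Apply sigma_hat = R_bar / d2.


R_bar = (1.603 + 1.081 + 1.659 + 1.947 + 1.652 + 3.457 + 0.829 + 2.479) / 8
R_bar = 14.707 / 8 = 1.838375
sigma_hat = R_bar / d2 = 1.838375 / 3.078 = 0.5973

0.5973


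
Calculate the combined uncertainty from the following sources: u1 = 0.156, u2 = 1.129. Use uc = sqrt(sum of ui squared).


uc = sqrt(0.156^2 + 1.129^2)
uc = sqrt(1.298977)
uc = 1.1397

1.1397


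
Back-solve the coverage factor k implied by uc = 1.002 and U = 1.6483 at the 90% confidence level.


k = U / uc
k = 1.6483 / 1.002
k = 1.645

1.645


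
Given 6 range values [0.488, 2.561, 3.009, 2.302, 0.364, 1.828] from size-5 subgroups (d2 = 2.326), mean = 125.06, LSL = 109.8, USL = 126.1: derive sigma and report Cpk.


R_bar = (0.488 + 2.561 + 3.009 + 2.302 + 0.364 + 1.828) / 6 = 1.7586667
sigma = R_bar / d2 = 1.7586667 / 2.326 = 0.75609058
Cp = (USL - LSL)/(6*sigma) = (126.1 - 109.8)/(6*0.75609058) = 3.5930
Cpu = (126.1 - 125.06)/(3*0.75609058) = 0.4585
Cpl = (125.06 - 109.8)/(3*0.75609058) = 6.7276
Cpk = min(Cpu, Cpl) = 0.4585

0.4585


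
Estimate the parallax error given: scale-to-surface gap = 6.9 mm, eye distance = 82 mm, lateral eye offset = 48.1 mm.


error = h * offset / d
= 6.9 * 48.1 / 82
= 4.0474

4.0474


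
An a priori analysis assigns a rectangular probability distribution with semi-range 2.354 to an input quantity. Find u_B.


u_B = half_width / sqrt(3)
u_B = 2.354 / 1.7320508
u_B = 1.3591

1.3591


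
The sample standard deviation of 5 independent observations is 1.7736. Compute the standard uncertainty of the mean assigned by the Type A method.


u_A = s / sqrt(n)
u_A = 1.7736 / sqrt(5)
u_A = 1.7736 / 2.236068
u_A = 0.7932

0.7932


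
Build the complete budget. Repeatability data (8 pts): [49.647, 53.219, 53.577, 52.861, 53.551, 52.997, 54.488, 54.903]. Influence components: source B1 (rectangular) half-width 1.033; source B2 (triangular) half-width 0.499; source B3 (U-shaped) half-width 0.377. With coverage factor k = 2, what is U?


mean = (49.647 + 53.219 + 53.577 + 52.861 + 53.551 + 52.997 + 54.488 + 54.903) / 8 = 53.155375
s = sqrt(sum((x - mean)^2)/(n-1)) = 1.5851477
u_A = s / sqrt(n) = 1.5851477 / sqrt(8) = 0.56043434
u_B1 = 1.033 / sqrt(3) = 0.59640283
u_B2 = 0.499 / sqrt(6) = 0.2037159
u_B3 = 0.377 / sqrt(2) = 0.26657926
uc = sqrt(0.56043434^2 + 0.59640283^2 + 0.2037159^2 + 0.26657926^2) = 0.88450419
U = k * uc = 2 * 0.88450419
U = 1.7690

1.7690


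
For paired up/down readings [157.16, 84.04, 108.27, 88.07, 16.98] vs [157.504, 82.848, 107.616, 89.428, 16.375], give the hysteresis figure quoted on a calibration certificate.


|157.16 - 157.504| = 0.3440
|84.04 - 82.848| = 1.1920
|108.27 - 107.616| = 0.6540
|88.07 - 89.428| = 1.3580
|16.98 - 16.375| = 0.6050
hysteresis = max(diffs) = 1.3580

1.3580


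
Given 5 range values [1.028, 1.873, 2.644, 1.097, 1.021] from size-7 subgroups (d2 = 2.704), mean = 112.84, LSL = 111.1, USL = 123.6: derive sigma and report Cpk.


R_bar = (1.028 + 1.873 + 2.644 + 1.097 + 1.021) / 5 = 1.5326
sigma = R_bar / d2 = 1.5326 / 2.704 = 0.56678994
Cp = (USL - LSL)/(6*sigma) = (123.6 - 111.1)/(6*0.56678994) = 3.6757
Cpu = (123.6 - 112.84)/(3*0.56678994) = 6.3280
Cpl = (112.84 - 111.1)/(3*0.56678994) = 1.0233
Cpk = min(Cpu, Cpl) = 1.0233

1.0233


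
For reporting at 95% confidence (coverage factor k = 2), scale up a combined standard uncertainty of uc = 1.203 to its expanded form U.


U = k * uc
U = 2 * 1.203
U = 2.4060

2.4060


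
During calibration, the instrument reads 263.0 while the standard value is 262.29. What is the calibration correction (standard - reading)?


Correction = standard - reading
= 262.29 - 263.0
= -0.7100

-0.7100


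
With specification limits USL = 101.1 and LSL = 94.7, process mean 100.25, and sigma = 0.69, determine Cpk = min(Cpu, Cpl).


Cpu = (USL - mean) / (3*sigma) = (101.1 - 100.25) / (3*0.69) = 0.4106
Cpl = (mean - LSL) / (3*sigma) = (100.25 - 94.7) / (3*0.69) = 2.6812
Cpk = min(Cpu, Cpl) = 0.4106

0.4106


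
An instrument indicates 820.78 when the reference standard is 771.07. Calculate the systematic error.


Systematic error = measured - true
= 820.78 - 771.07
= 49.7100

49.7100


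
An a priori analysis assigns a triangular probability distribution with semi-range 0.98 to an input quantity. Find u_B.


u_B = half_width / sqrt(6)
u_B = 0.98 / 2.4494897
u_B = 0.4001

0.4001


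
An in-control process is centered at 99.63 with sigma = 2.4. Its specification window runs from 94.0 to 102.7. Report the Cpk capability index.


Cpu = (USL - mean) / (3*sigma) = (102.7 - 99.63) / (3*2.4) = 0.4264
Cpl = (mean - LSL) / (3*sigma) = (99.63 - 94.0) / (3*2.4) = 0.7819
Cpk = min(Cpu, Cpl) = 0.4264

0.4264


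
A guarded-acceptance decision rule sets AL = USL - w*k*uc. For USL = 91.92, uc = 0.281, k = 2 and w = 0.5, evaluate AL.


U = k * uc = 2 * 0.281 = 0.562
guard band g = w * U = 0.5 * 0.562 = 0.281
AL = USL - g = 91.92 - 0.281
AL = 91.6390

91.6390


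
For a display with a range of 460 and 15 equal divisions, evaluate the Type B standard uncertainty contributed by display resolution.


resolution = range / divisions
resolution = 460 / 15 = 30.666667
u_res = resolution / (2*sqrt(3))
u_res = 30.666667 / 3.4641016
u_res = 8.8527

8.8527


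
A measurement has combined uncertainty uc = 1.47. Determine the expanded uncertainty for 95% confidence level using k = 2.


U = k * uc
U = 2 * 1.47
U = 2.9400

2.9400


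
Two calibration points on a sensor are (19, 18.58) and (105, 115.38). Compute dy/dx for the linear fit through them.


slope = (y2 - y1) / (x2 - x1)
= (115.38 - 18.58) / (105 - 19)
= 96.8000 / 86
= 1.1256

1.1256


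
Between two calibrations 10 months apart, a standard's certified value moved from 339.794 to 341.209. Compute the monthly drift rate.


rate = (v2 - v1) / months
= (341.209 - 339.794) / 10
= 1.4150 / 10
= 0.1415

0.1415


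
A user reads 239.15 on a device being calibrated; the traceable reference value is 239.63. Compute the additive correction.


Correction = standard - reading
= 239.63 - 239.15
= 0.4800

0.4800


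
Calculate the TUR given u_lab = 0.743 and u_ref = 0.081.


TUR = u_lab / u_ref
= 0.743 / 0.081
= 9.1728

9.1728


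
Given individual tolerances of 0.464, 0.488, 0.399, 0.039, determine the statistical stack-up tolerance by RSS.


RSS = sqrt(0.464^2 + 0.488^2 + 0.399^2 + 0.039^2)
= sqrt(0.614162)
= 0.7837

0.7837


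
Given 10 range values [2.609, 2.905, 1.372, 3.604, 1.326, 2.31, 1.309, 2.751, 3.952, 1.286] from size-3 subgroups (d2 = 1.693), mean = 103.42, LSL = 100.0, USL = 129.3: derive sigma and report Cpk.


R_bar = (2.609 + 2.905 + 1.372 + 3.604 + 1.326 + 2.31 + 1.309 + 2.751 + 3.952 + 1.286) / 10 = 2.3424
sigma = R_bar / d2 = 2.3424 / 1.693 = 1.3835794
Cp = (USL - LSL)/(6*sigma) = (129.3 - 100.0)/(6*1.3835794) = 3.5295
Cpu = (129.3 - 103.42)/(3*1.3835794) = 6.2350
Cpl = (103.42 - 100.0)/(3*1.3835794) = 0.8239
Cpk = min(Cpu, Cpl) = 0.8239

0.8239


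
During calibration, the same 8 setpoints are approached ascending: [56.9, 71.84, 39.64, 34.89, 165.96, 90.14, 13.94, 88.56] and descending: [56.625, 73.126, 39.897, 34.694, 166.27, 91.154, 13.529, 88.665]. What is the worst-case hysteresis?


|56.9 - 56.625| = 0.2750
|71.84 - 73.126| = 1.2860
|39.64 - 39.897| = 0.2570
|34.89 - 34.694| = 0.1960
|165.96 - 166.27| = 0.3100
|90.14 - 91.154| = 1.0140
|13.94 - 13.529| = 0.4110
|88.56 - 88.665| = 0.1050
hysteresis = max(diffs) = 1.2860

1.2860


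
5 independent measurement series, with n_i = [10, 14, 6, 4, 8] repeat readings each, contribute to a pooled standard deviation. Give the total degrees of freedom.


nu = sum_i (n_i - 1)
nu = ((10 - 1) + (14 - 1) + (6 - 1) + (4 - 1) + (8 - 1))
nu = 9 + 13 + 5 + 3 + 7
nu = 37

37


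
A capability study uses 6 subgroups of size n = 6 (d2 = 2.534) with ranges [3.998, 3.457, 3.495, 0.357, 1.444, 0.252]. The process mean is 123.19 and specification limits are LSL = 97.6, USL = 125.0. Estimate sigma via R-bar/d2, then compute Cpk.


R_bar = (3.998 + 3.457 + 3.495 + 0.357 + 1.444 + 0.252) / 6 = 2.1671667
sigma = R_bar / d2 = 2.1671667 / 2.534 = 0.85523548
Cp = (USL - LSL)/(6*sigma) = (125.0 - 97.6)/(6*0.85523548) = 5.3397
Cpu = (125.0 - 123.19)/(3*0.85523548) = 0.7055
Cpl = (123.19 - 97.6)/(3*0.85523548) = 9.9739
Cpk = min(Cpu, Cpl) = 0.7055

0.7055


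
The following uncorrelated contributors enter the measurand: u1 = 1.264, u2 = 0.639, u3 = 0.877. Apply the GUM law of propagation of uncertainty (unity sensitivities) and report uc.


uc = sqrt(1.264^2 + 0.639^2 + 0.877^2)
uc = sqrt(2.775146)
uc = 1.6659

1.6659


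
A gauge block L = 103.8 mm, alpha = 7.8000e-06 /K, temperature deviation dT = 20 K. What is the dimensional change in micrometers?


dL = L * alpha * dT
= 103.8 * 7.8000e-06 * 20
= 0.0161928 mm
dL_um = 0.0161928 * 1000 = 16.1928 um

16.1928


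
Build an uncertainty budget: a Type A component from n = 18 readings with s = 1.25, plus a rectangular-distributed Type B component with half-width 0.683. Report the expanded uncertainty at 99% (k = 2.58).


u_A = s / sqrt(n) = 1.25 / sqrt(18) = 0.29462783
u_B = half_width / sqrt(3) = 0.683 / sqrt(3) = 0.39433023
uc = sqrt(u_A^2 + u_B^2) = sqrt(0.29462783^2 + 0.39433023^2) = 0.4922417
U = k * uc = 2.58 * 0.4922417
U = 1.2700

1.2700


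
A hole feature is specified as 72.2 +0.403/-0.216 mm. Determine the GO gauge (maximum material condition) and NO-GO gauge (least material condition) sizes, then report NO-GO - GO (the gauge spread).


GO = nominal - lower_tol (smallest hole = maximum material condition)
GO = 72.2 - 0.216 = 71.984
NO-GO = nominal + upper_tol (largest hole = least material condition)
NO-GO = 72.2 + 0.403 = 72.603
spread = NO-GO - GO = 72.603 - 71.984 = 0.6190

0.6190


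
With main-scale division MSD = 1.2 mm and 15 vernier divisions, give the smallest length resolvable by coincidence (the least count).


LC = MSD / n_div
= 1.2 / 15
= 0.0800

0.0800


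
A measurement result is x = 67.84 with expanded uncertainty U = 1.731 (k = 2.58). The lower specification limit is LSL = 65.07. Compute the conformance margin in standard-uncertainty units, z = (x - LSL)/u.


u = U / k = 1.731 / 2.58 = 0.67093023
margin = |LSL - x| = |65.07 - 67.84| = 2.77
z = margin / u = 2.77 / 0.67093023
z = 4.1286

4.1286


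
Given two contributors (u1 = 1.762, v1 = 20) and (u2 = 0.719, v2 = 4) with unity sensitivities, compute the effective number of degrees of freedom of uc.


uc = sqrt(u1^2 + u2^2) = sqrt(1.762^2 + 0.719^2) = 1.9030515
v_eff = uc^4 / (u1^4/v1 + u2^4/v2)
= 1.9030515^4 / (1.762^4/20 + 0.719^4/4)
= 13.116023 / 0.54875289
v_eff = 23.9015

23.9015


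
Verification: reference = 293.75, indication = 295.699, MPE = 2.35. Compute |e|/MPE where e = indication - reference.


e = indication - reference = 295.699 - 293.75 = 1.9490
|e| = 1.9490
ratio = |e| / MPE = 1.9490 / 2.35
ratio = 0.8294

0.8294


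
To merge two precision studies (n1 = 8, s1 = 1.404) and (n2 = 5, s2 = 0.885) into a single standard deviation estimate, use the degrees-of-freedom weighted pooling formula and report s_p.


s_p = sqrt(((n1-1)*s1^2 + (n2-1)*s2^2) / (n1+n2-2))
numerator = (8-1)*1.404^2 + (5-1)*0.885^2 = 13.798512 + 3.1329 = 16.931412
denominator = 8 + 5 - 2 = 11
s_p^2 = 16.931412 / 11 = 1.5392193
s_p = sqrt(1.5392193) = 1.2407

1.2407


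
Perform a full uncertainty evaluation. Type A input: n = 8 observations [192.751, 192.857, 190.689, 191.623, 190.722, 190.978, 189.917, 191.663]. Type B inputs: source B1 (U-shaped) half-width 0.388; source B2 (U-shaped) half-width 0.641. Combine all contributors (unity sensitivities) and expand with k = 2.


mean = (192.751 + 192.857 + 190.689 + 191.623 + 190.722 + 190.978 + 189.917 + 191.663) / 8 = 191.4
s = sqrt(sum((x - mean)^2)/(n-1)) = 1.0288361
u_A = s / sqrt(n) = 1.0288361 / sqrt(8) = 0.36374849
u_B1 = 0.388 / sqrt(2) = 0.27435743
u_B2 = 0.641 / sqrt(2) = 0.45325545
uc = sqrt(0.36374849^2 + 0.27435743^2 + 0.45325545^2) = 0.64267057
U = k * uc = 2 * 0.64267057
U = 1.2853

1.2853


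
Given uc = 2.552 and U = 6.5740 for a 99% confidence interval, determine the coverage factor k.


k = U / uc
k = 6.5740 / 2.552
k = 2.576

2.576


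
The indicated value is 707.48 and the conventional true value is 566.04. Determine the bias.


Systematic error = measured - true
= 707.48 - 566.04
= 141.4400

141.4400


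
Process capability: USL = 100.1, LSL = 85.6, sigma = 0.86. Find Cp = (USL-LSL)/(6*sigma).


Cp = (USL - LSL) / (6 * sigma)
= (100.1 - 85.6) / (6 * 0.86)
= 14.5000 / 5.1600
= 2.8101

2.8101


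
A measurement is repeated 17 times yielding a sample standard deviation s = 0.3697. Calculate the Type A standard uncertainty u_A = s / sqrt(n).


u_A = s / sqrt(n)
u_A = 0.3697 / sqrt(17)
u_A = 0.3697 / 4.1231056
u_A = 0.0897

0.0897
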